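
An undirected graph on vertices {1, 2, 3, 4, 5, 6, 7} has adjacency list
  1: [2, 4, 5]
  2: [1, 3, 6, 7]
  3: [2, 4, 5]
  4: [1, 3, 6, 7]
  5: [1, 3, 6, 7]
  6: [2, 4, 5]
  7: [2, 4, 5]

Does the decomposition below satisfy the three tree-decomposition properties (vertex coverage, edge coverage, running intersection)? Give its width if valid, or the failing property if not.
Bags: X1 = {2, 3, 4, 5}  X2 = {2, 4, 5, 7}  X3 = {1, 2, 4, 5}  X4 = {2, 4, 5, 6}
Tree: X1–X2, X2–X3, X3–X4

Vertex coverage: the bags together contain {1, 2, 3, 4, 5, 6, 7}, the full vertex set. Edge coverage: each edge of G has both endpoints in at least one bag. Running intersection: for every vertex, the bags containing it form a connected subtree. All three properties hold, so this is a valid tree decomposition of width max|bag| − 1 = 3, and hence tw(G) ≤ 3.

Yes; width 3.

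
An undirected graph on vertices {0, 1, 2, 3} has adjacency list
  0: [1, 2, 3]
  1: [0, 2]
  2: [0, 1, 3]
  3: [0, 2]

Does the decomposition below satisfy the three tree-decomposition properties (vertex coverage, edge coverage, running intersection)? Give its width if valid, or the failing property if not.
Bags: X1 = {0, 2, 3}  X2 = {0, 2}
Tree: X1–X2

A tree decomposition must satisfy three properties: every vertex lies in some bag; for every edge, both endpoints lie together in some bag; and for every vertex, the bags containing it form a connected subtree. Here vertex 1 appears in no bag, so the decomposition is invalid.

No — vertex 1 appears in no bag.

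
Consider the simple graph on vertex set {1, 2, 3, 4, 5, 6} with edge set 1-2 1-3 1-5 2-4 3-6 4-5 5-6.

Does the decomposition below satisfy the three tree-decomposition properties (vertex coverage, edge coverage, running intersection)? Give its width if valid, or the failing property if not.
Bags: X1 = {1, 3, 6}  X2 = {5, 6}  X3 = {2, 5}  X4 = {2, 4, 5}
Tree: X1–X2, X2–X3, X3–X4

A tree decomposition must satisfy three properties: every vertex lies in some bag; for every edge, both endpoints lie together in some bag; and for every vertex, the bags containing it form a connected subtree. Here edge (1,5) lies in no bag, so the decomposition is invalid.

No — edge (1,5) lies in no bag.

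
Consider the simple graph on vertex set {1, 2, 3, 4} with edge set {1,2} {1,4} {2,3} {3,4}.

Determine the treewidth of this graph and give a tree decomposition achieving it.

Treewidth 2.
One optimal decomposition is:
Bags: B1 = {1, 2, 3}  B2 = {1, 3, 4}
Tree: B1–B2

Every bag has size at most 3, so the width is 3 − 1 = 2 and tw(G) ≤ 2. Since 3–2–1–4–3 is a cycle in G, G is not acyclic. Forests are exactly the graphs of treewidth ≤ 1, so tw(G) ≥ 2. Therefore the treewidth is 2.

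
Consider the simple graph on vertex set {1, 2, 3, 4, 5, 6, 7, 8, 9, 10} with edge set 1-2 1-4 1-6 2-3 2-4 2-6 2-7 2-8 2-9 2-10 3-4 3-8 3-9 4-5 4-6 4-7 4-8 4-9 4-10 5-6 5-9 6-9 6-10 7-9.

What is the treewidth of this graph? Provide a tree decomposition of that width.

Each bag holds 4 vertices, so the decomposition has width 3, which upper-bounds the treewidth. For the lower bound, the 4 vertices {2, 3, 4, 8} are pairwise adjacent, and any tree decomposition puts a clique entirely inside one bag — forcing width ≥ 3. Combining the bounds, tw(G) = 3.

Treewidth 3.
One such decomposition:
Bags: B1 = {2, 4, 7, 9}  B2 = {2, 3, 4, 9}  B3 = {2, 4, 6, 9}  B4 = {2, 4, 6, 10}  B5 = {2, 3, 4, 8}  B6 = {4, 5, 6, 9}  B7 = {1, 2, 4, 6}
Tree: B1–B2, B2–B3, B3–B4, B2–B5, B3–B6, B4–B7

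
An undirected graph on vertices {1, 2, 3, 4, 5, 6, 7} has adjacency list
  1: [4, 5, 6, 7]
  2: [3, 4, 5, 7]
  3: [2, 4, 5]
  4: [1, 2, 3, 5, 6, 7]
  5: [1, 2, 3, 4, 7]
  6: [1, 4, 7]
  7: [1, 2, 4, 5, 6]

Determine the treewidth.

3

A width-3 tree decomposition is:
Bags: B1 = {1, 4, 5, 7}  B2 = {2, 4, 5, 7}  B3 = {2, 3, 4, 5}  B4 = {1, 4, 6, 7}
Tree: B1–B2, B2–B3, B1–B4
Every bag has size at most 4, so the width is 4 − 1 = 3 and tw(G) ≤ 3. On the other hand G contains the 4-clique {1, 4, 5, 7}. A clique must lie in a single bag of any decomposition, so no decomposition can have width below 3. Hence tw(G) = 3 exactly.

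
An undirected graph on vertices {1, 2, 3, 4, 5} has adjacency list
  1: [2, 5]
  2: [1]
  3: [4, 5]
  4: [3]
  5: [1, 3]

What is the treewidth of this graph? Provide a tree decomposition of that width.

Treewidth 1.
One such decomposition:
Bags: B1 = {3, 4}  B2 = {3, 5}  B3 = {1, 5}  B4 = {1, 2}
Tree: B1–B2, B2–B3, B3–B4

Each bag holds 2 vertices, so the decomposition has width 1, which upper-bounds the treewidth. Any graph with an edge has treewidth ≥ 1, and G has the edge 4–3. Combining the bounds, tw(G) = 1.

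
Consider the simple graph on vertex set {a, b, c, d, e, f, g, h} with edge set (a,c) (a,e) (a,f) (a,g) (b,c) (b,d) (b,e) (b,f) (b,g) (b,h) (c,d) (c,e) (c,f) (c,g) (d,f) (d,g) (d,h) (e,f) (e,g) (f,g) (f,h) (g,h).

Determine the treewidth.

4

A width-4 tree decomposition is:
Bags: B1 = {b, c, e, f, g}  B2 = {b, c, d, f, g}  B3 = {a, c, e, f, g}  B4 = {b, d, f, g, h}
Tree: B1–B2, B1–B3, B2–B4
The largest bag has 5 vertices, giving width 4; this decomposition certifies tw(G) ≤ 4. On the other hand G contains the 5-clique {a, c, e, f, g}. A clique must lie in a single bag of any decomposition, so no decomposition can have width below 4. The upper and lower bounds meet at 4, so that is the treewidth.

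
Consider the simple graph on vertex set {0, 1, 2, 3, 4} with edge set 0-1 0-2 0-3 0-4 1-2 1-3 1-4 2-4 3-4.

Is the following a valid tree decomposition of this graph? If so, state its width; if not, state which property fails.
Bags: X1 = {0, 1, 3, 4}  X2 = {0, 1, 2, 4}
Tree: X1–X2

Checking the three conditions: (i) the bags cover all of {0, 1, 2, 3, 4}; (ii) for each edge, some bag contains both endpoints; (iii) the bags containing any fixed vertex form a subtree. All hold, so the decomposition is valid with width 4 − 1 = 3.

Yes; width 3.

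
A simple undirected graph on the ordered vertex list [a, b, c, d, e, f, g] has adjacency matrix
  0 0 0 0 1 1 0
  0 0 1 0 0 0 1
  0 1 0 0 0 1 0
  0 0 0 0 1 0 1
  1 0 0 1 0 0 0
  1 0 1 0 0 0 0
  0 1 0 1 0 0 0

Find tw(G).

A width-2 tree decomposition is:
Bags: B1 = {a, e, f}  B2 = {d, e, f}  B3 = {d, f, g}  B4 = {b, f, g}  B5 = {b, c, f}
Tree: B1–B2, B2–B3, B3–B4, B4–B5
Every bag has size at most 3, so the width is 3 − 1 = 2 and tw(G) ≤ 2. For the lower bound, G contains the cycle f–a–e–d–g–b–c–f, so G is not a forest; only forests have treewidth ≤ 1, hence tw(G) ≥ 2. Hence tw(G) = 2 exactly.

2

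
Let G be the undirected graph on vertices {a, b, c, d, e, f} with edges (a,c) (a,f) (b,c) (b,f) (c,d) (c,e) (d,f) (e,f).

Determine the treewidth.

A width-2 tree decomposition is:
Bags: B1 = {c, d, f}  B2 = {b, c, f}  B3 = {a, c, f}  B4 = {c, e, f}
Tree: B1–B2, B2–B3, B3–B4
The largest bag has 3 vertices, giving width 2; this decomposition certifies tw(G) ≤ 2. Since d–f–b–c–d is a cycle in G, G is not acyclic. Forests are exactly the graphs of treewidth ≤ 1, so tw(G) ≥ 2. Therefore the treewidth is 2.

2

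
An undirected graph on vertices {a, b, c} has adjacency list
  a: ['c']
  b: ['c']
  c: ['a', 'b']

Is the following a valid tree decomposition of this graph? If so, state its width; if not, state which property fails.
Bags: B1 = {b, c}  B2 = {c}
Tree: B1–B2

No — vertex a appears in no bag.

A tree decomposition must satisfy three properties: every vertex lies in some bag; for every edge, both endpoints lie together in some bag; and for every vertex, the bags containing it form a connected subtree. Here vertex a appears in no bag, so the decomposition is invalid.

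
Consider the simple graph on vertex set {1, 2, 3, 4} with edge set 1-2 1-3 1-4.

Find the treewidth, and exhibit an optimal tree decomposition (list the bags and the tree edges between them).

Each bag holds 2 vertices, so the decomposition has width 1, which upper-bounds the treewidth. G has an edge, so its treewidth is at least 1. Therefore the treewidth is 1.

Treewidth 1.
Bags: B1 = {1, 4}  B2 = {1, 3}  B3 = {1, 2}
Tree: B1–B2, B1–B3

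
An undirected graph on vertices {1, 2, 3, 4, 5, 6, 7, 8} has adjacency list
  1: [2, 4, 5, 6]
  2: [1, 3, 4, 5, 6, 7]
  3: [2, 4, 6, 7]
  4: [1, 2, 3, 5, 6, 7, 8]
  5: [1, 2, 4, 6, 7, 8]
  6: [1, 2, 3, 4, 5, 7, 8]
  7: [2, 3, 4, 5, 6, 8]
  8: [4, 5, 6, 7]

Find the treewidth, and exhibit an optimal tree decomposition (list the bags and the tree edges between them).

Treewidth 4.
One optimal decomposition is:
Bags: B1 = {2, 4, 5, 6, 7}  B2 = {2, 3, 4, 6, 7}  B3 = {4, 5, 6, 7, 8}  B4 = {1, 2, 4, 5, 6}
Tree: B1–B2, B1–B3, B1–B4

Each bag holds 5 vertices, so the decomposition has width 4, which upper-bounds the treewidth. Conversely, {4, 5, 6, 7, 8} is a clique of size 5, and the vertices of any clique must share a bag in every tree decomposition; so some bag has ≥ 5 vertices and tw(G) ≥ 4. Therefore the treewidth is 4.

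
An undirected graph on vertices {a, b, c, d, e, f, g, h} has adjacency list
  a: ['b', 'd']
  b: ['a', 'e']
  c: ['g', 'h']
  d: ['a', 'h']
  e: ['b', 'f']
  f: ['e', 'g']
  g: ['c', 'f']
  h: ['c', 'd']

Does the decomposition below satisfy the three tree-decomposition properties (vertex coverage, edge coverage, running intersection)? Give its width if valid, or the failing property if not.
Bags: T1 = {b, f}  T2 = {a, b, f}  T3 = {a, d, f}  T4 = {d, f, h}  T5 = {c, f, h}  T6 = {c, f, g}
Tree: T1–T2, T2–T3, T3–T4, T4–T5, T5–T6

No — vertex e appears in no bag.

A tree decomposition must satisfy three properties: every vertex lies in some bag; for every edge, both endpoints lie together in some bag; and for every vertex, the bags containing it form a connected subtree. Here vertex e appears in no bag, so the decomposition is invalid.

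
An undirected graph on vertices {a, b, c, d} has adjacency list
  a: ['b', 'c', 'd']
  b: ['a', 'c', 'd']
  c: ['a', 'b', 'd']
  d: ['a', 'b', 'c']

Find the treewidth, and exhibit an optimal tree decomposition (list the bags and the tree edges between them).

Treewidth 3.
Bags: B1 = {a, b, c, d}
Tree: (single bag)

A single bag containing all 4 vertices is trivially a valid decomposition of width 3. For the lower bound, the 4 vertices {a, b, c, d} are pairwise adjacent, and any tree decomposition puts a clique entirely inside one bag — forcing width ≥ 3. Therefore the treewidth is 3.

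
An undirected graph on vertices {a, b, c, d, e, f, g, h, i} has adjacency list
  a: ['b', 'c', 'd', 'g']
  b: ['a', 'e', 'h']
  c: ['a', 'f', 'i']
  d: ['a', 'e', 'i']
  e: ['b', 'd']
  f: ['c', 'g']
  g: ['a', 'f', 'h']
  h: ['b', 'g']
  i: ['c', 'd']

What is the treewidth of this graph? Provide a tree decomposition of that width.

Treewidth 3.
One optimal decomposition is:
Bags: B1 = {c, f, g, h}  B2 = {a, c, g, h}  B3 = {a, b, c, h}  B4 = {a, b, c, i}  B5 = {a, b, d, i}  B6 = {b, d, e, i}
Tree: B1–B2, B2–B3, B3–B4, B4–B5, B5–B6

Each bag holds 4 vertices, so the decomposition has width 3, which upper-bounds the treewidth. For the lower bound: the 4 vertex sets {f,g,h}, {c}, {a}, {b,d,e,i} are disjoint, each induces a connected subgraph, and every pair is joined by at least one edge of G. Contracting each set to a single vertex therefore yields K_{4} as a minor, and since treewidth is minor-monotone, tw(G) ≥ tw(K_{4}) = 3. Hence tw(G) = 3 exactly.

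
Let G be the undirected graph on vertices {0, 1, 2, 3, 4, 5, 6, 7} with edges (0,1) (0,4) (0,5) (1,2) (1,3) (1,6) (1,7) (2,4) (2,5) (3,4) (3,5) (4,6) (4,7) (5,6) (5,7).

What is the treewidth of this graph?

3

A width-3 tree decomposition is:
Bags: B1 = {1, 3, 4, 5}  B2 = {1, 4, 5, 7}  B3 = {1, 2, 4, 5}  B4 = {0, 1, 4, 5}  B5 = {1, 4, 5, 6}
Tree: B1–B2, B2–B3, B3–B4, B4–B5
Each bag holds 4 vertices, so the decomposition has width 3, which upper-bounds the treewidth. For the lower bound: the 4 vertex sets {1,3}, {4,7}, {5}, {2} are disjoint, each induces a connected subgraph, and every pair is joined by at least one edge of G. Contracting each set to a single vertex therefore yields K_{4} as a minor, and since treewidth is minor-monotone, tw(G) ≥ tw(K_{4}) = 3. Therefore the treewidth is 3.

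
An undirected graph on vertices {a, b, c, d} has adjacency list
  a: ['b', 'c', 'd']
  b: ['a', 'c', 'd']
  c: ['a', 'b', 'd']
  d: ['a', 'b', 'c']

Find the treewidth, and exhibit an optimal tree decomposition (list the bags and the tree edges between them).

Treewidth 3.
One optimal decomposition is:
Bags: B1 = {a, b, c, d}
Tree: (single bag)

With just one bag of size 4, the width is 4 − 1 = 3, so tw(G) ≤ 3. On the other hand G contains the 4-clique {a, b, c, d}. A clique must lie in a single bag of any decomposition, so no decomposition can have width below 3. Therefore the treewidth is 3.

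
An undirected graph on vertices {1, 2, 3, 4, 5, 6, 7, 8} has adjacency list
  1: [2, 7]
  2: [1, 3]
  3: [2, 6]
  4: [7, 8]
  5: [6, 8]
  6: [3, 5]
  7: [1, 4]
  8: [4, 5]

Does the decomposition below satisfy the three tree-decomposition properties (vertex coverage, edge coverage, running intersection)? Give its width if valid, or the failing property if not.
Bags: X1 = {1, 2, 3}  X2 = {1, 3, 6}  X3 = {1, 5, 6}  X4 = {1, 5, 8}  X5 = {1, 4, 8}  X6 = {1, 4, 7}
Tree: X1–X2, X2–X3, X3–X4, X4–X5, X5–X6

Yes; width 2.

Vertex coverage: the bags together contain {1, 2, 3, 4, 5, 6, 7, 8}, the full vertex set. Edge coverage: each edge of G has both endpoints in at least one bag. Running intersection: for every vertex, the bags containing it form a connected subtree. All three properties hold, so this is a valid tree decomposition of width max|bag| − 1 = 2, and hence tw(G) ≤ 2.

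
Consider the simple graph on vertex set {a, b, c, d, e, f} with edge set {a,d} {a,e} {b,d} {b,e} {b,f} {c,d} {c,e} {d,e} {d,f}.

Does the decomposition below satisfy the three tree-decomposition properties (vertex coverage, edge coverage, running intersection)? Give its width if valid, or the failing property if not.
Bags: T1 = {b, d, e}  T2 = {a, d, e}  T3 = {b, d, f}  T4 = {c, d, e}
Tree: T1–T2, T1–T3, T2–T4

Yes; width 2.

Checking the three conditions: (i) the bags cover all of {a, b, c, d, e, f}; (ii) for each edge, some bag contains both endpoints; (iii) the bags containing any fixed vertex form a subtree. All hold, so the decomposition is valid with width 3 − 1 = 2.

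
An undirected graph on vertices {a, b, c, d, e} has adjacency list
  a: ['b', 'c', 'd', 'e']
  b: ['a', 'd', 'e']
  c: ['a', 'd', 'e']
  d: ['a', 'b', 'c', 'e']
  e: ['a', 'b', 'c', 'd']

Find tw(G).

3

A width-3 tree decomposition is:
Bags: B1 = {a, b, d, e}  B2 = {a, c, d, e}
Tree: B1–B2
Each bag holds 4 vertices, so the decomposition has width 3, which upper-bounds the treewidth. On the other hand G contains the 4-clique {a, c, d, e}. A clique must lie in a single bag of any decomposition, so no decomposition can have width below 3. Hence tw(G) = 3 exactly.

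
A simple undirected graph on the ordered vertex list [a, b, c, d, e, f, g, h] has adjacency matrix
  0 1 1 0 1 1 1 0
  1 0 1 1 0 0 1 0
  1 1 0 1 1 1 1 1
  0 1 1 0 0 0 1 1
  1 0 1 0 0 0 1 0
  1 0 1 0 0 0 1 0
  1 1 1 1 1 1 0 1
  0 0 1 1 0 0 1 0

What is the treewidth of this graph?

3

A width-3 tree decomposition is:
Bags: B1 = {a, c, e, g}  B2 = {a, c, f, g}  B3 = {a, b, c, g}  B4 = {b, c, d, g}  B5 = {c, d, g, h}
Tree: B1–B2, B2–B3, B3–B4, B4–B5
Every bag has size at most 4, so the width is 4 − 1 = 3 and tw(G) ≤ 3. For the lower bound, the 4 vertices {c, d, g, h} are pairwise adjacent, and any tree decomposition puts a clique entirely inside one bag — forcing width ≥ 3. The upper and lower bounds meet at 3, so that is the treewidth.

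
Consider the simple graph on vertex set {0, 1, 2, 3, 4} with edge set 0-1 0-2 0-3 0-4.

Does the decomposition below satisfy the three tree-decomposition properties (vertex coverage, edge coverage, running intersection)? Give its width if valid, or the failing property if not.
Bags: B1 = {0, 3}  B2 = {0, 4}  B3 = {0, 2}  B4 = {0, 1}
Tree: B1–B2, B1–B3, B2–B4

Yes; width 1.

Checking the three conditions: (i) the bags cover all of {0, 1, 2, 3, 4}; (ii) for each edge, some bag contains both endpoints; (iii) the bags containing any fixed vertex form a subtree. All hold, so the decomposition is valid with width 2 − 1 = 1.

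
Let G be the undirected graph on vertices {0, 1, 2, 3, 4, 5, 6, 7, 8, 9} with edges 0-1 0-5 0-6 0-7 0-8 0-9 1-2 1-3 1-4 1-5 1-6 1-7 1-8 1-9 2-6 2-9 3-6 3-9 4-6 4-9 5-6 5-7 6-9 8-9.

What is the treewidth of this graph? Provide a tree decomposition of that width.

Each bag holds 4 vertices, so the decomposition has width 3, which upper-bounds the treewidth. On the other hand G contains the 4-clique {0, 1, 8, 9}. A clique must lie in a single bag of any decomposition, so no decomposition can have width below 3. Combining the bounds, tw(G) = 3.

Treewidth 3.
Bags: B1 = {0, 1, 6, 9}  B2 = {1, 2, 6, 9}  B3 = {0, 1, 5, 6}  B4 = {0, 1, 8, 9}  B5 = {1, 3, 6, 9}  B6 = {1, 4, 6, 9}  B7 = {0, 1, 5, 7}
Tree: B1–B2, B1–B3, B1–B4, B1–B5, B5–B6, B3–B7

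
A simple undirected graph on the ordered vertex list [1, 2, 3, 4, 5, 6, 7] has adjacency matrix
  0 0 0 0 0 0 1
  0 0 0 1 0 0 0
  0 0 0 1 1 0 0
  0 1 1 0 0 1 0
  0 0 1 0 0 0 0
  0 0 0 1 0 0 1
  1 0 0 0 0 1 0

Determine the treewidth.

1

A width-1 tree decomposition is:
Bags: B1 = {3, 5}  B2 = {3, 4}  B3 = {4, 6}  B4 = {6, 7}  B5 = {1, 7}  B6 = {2, 4}
Tree: B1–B2, B2–B3, B3–B4, B4–B5, B2–B6
Every bag has size at most 2, so the width is 2 − 1 = 1 and tw(G) ≤ 1. Since G has at least one edge (e.g. 3–5), it is not an edgeless graph, so tw(G) ≥ 1. The upper and lower bounds meet at 1, so that is the treewidth.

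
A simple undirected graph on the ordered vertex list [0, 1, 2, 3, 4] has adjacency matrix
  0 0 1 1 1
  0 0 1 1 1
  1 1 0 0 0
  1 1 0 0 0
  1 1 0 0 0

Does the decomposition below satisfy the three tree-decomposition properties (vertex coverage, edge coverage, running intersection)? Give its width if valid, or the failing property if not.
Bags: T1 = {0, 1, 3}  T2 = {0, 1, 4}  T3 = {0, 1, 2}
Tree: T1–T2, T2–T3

Vertex coverage: the bags together contain {0, 1, 2, 3, 4}, the full vertex set. Edge coverage: each edge of G has both endpoints in at least one bag. Running intersection: for every vertex, the bags containing it form a connected subtree. All three properties hold, so this is a valid tree decomposition of width max|bag| − 1 = 2, and hence tw(G) ≤ 2.

Yes; width 2.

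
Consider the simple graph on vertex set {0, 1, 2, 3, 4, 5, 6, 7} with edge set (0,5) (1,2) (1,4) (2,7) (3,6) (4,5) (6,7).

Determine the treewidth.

A width-1 tree decomposition is:
Bags: B1 = {3, 6}  B2 = {6, 7}  B3 = {2, 7}  B4 = {1, 2}  B5 = {1, 4}  B6 = {4, 5}  B7 = {0, 5}
Tree: B1–B2, B2–B3, B3–B4, B4–B5, B5–B6, B6–B7
Each bag holds 2 vertices, so the decomposition has width 1, which upper-bounds the treewidth. Since G has at least one edge (e.g. 3–6), it is not an edgeless graph, so tw(G) ≥ 1. Hence tw(G) = 1 exactly.

1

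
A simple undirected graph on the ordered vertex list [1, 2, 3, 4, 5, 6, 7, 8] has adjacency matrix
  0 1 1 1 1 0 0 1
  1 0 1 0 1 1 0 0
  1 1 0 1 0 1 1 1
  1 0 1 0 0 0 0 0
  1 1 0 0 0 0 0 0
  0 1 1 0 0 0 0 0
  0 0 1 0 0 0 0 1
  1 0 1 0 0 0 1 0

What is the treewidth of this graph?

A width-2 tree decomposition is:
Bags: B1 = {1, 3, 8}  B2 = {3, 7, 8}  B3 = {1, 2, 3}  B4 = {2, 3, 6}  B5 = {1, 3, 4}  B6 = {1, 2, 5}
Tree: B1–B2, B1–B3, B3–B4, B1–B5, B3–B6
Each bag holds 3 vertices, so the decomposition has width 2, which upper-bounds the treewidth. On the other hand G contains the 3-clique {1, 3, 8}. A clique must lie in a single bag of any decomposition, so no decomposition can have width below 2. Combining the bounds, tw(G) = 2.

2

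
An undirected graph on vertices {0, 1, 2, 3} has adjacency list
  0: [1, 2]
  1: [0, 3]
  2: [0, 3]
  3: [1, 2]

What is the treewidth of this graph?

2

A width-2 tree decomposition is:
Bags: B1 = {0, 1, 2}  B2 = {1, 2, 3}
Tree: B1–B2
Each bag holds 3 vertices, so the decomposition has width 2, which upper-bounds the treewidth. For the lower bound, G contains the cycle 1–0–2–3–1, so G is not a forest; only forests have treewidth ≤ 1, hence tw(G) ≥ 2. Hence tw(G) = 2 exactly.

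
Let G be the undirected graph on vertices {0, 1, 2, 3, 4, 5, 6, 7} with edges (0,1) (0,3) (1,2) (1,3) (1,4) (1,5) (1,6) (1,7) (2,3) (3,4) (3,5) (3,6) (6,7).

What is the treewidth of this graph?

A width-2 tree decomposition is:
Bags: B1 = {1, 3, 6}  B2 = {1, 3, 4}  B3 = {1, 6, 7}  B4 = {1, 2, 3}  B5 = {0, 1, 3}  B6 = {1, 3, 5}
Tree: B1–B2, B1–B3, B2–B4, B2–B5, B1–B6
The largest bag has 3 vertices, giving width 2; this decomposition certifies tw(G) ≤ 2. Conversely, {0, 1, 3} is a clique of size 3, and the vertices of any clique must share a bag in every tree decomposition; so some bag has ≥ 3 vertices and tw(G) ≥ 2. Therefore the treewidth is 2.

2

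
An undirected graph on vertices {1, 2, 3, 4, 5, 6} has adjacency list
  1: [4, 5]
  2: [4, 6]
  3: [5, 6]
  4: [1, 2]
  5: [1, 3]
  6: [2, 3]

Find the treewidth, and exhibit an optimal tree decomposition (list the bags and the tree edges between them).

Treewidth 2.
One optimal decomposition is:
Bags: B1 = {2, 4, 6}  B2 = {3, 4, 6}  B3 = {3, 4, 5}  B4 = {1, 4, 5}
Tree: B1–B2, B2–B3, B3–B4

Each bag holds 3 vertices, so the decomposition has width 2, which upper-bounds the treewidth. The edges 4–2–6–3–5–1–4 form a cycle, so G is not a tree and its treewidth is at least 2. Combining the bounds, tw(G) = 2.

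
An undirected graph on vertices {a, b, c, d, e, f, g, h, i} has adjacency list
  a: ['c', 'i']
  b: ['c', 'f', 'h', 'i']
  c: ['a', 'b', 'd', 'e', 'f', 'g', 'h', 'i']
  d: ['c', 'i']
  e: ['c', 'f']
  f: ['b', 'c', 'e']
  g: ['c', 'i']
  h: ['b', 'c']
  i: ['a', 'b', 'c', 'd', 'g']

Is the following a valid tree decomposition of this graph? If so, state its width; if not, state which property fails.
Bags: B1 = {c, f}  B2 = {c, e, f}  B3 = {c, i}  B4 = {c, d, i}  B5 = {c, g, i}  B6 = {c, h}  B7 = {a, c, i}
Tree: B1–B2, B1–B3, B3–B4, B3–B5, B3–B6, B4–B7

No — vertex b appears in no bag.

A tree decomposition must satisfy three properties: every vertex lies in some bag; for every edge, both endpoints lie together in some bag; and for every vertex, the bags containing it form a connected subtree. Here vertex b appears in no bag, so the decomposition is invalid.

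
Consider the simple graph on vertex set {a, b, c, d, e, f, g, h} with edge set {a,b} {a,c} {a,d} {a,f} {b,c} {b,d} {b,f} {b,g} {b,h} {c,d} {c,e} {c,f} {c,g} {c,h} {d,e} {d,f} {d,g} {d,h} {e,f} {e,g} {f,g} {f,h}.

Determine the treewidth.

A width-4 tree decomposition is:
Bags: B1 = {b, c, d, f, g}  B2 = {c, d, e, f, g}  B3 = {a, b, c, d, f}  B4 = {b, c, d, f, h}
Tree: B1–B2, B1–B3, B3–B4
Each bag holds 5 vertices, so the decomposition has width 4, which upper-bounds the treewidth. Conversely, {c, d, e, f, g} is a clique of size 5, and the vertices of any clique must share a bag in every tree decomposition; so some bag has ≥ 5 vertices and tw(G) ≥ 4. Hence tw(G) = 4 exactly.

4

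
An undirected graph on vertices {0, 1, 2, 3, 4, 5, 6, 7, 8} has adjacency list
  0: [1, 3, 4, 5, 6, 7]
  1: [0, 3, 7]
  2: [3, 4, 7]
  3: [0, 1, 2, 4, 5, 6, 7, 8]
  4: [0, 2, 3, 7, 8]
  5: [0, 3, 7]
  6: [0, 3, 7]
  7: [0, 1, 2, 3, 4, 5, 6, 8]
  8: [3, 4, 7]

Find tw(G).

A width-3 tree decomposition is:
Bags: B1 = {0, 3, 4, 7}  B2 = {0, 1, 3, 7}  B3 = {2, 3, 4, 7}  B4 = {0, 3, 6, 7}  B5 = {0, 3, 5, 7}  B6 = {3, 4, 7, 8}
Tree: B1–B2, B1–B3, B1–B4, B4–B5, B3–B6
Every bag has size at most 4, so the width is 4 − 1 = 3 and tw(G) ≤ 3. For the lower bound, the 4 vertices {0, 1, 3, 7} are pairwise adjacent, and any tree decomposition puts a clique entirely inside one bag — forcing width ≥ 3. Combining the bounds, tw(G) = 3.

3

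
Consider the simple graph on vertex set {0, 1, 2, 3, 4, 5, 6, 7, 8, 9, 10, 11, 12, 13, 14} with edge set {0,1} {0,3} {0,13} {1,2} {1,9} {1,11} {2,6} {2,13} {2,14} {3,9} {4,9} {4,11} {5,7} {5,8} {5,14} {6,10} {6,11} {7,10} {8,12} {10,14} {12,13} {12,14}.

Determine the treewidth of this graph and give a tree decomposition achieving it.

Treewidth 3.
Bags: B1 = {0, 3, 4, 9}  B2 = {0, 1, 4, 9}  B3 = {0, 1, 4, 11}  B4 = {0, 1, 11, 13}  B5 = {1, 2, 11, 13}  B6 = {2, 6, 11, 13}  B7 = {2, 6, 12, 13}  B8 = {2, 6, 12, 14}  B9 = {6, 10, 12, 14}  B10 = {8, 10, 12, 14}  B11 = {5, 8, 10, 14}  B12 = {5, 7, 8, 10}
Tree: B1–B2, B2–B3, B3–B4, B4–B5, B5–B6, B6–B7, B7–B8, B8–B9, B9–B10, B10–B11, B11–B12

Every bag has size at most 4, so the width is 4 − 1 = 3 and tw(G) ≤ 3. For the lower bound: the 4 vertex sets {3,4,9}, {0}, {1}, {2,6,11,13} are disjoint, each induces a connected subgraph, and every pair is joined by at least one edge of G. Contracting each set to a single vertex therefore yields K_{4} as a minor, and since treewidth is minor-monotone, tw(G) ≥ tw(K_{4}) = 3. Hence tw(G) = 3 exactly.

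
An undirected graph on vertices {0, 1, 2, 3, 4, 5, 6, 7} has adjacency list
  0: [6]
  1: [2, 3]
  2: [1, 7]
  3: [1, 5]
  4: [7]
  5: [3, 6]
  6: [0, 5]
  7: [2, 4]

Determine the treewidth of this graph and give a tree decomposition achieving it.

Every bag has size at most 2, so the width is 2 − 1 = 1 and tw(G) ≤ 1. Any graph with an edge has treewidth ≥ 1, and G has the edge 4–7. Therefore the treewidth is 1.

Treewidth 1.
Bags: B1 = {4, 7}  B2 = {2, 7}  B3 = {1, 2}  B4 = {1, 3}  B5 = {3, 5}  B6 = {5, 6}  B7 = {0, 6}
Tree: B1–B2, B2–B3, B3–B4, B4–B5, B5–B6, B6–B7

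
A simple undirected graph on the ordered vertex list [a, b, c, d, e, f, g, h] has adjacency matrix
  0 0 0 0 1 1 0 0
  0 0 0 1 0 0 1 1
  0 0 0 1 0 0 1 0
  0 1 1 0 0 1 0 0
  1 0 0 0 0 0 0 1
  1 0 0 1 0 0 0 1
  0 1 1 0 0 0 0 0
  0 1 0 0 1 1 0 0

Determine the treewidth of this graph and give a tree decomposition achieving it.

Each bag holds 3 vertices, so the decomposition has width 2, which upper-bounds the treewidth. For the lower bound, G contains the cycle e–a–f–h–e, so G is not a forest; only forests have treewidth ≤ 1, hence tw(G) ≥ 2. Therefore the treewidth is 2.

Treewidth 2.
Bags: B1 = {a, e, h}  B2 = {a, f, h}  B3 = {b, f, h}  B4 = {b, d, f}  B5 = {b, d, g}  B6 = {c, d, g}
Tree: B1–B2, B2–B3, B3–B4, B4–B5, B5–B6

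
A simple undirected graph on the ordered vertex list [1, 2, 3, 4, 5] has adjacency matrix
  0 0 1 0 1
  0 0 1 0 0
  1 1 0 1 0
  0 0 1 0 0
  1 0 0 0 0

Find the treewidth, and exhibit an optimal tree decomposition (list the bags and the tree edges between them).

Treewidth 1.
One optimal decomposition is:
Bags: B1 = {2, 3}  B2 = {1, 3}  B3 = {3, 4}  B4 = {1, 5}
Tree: B1–B2, B2–B3, B2–B4

Each bag holds 2 vertices, so the decomposition has width 1, which upper-bounds the treewidth. Any graph with an edge has treewidth ≥ 1, and G has the edge 2–3. Hence tw(G) = 1 exactly.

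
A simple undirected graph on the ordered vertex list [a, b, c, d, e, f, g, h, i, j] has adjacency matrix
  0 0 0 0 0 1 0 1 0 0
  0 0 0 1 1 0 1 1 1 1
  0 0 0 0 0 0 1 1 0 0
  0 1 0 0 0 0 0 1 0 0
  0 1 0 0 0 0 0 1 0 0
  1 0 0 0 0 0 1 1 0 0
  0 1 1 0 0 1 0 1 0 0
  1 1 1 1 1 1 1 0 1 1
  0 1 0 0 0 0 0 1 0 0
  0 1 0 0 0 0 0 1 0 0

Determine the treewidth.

A width-2 tree decomposition is:
Bags: B1 = {b, e, h}  B2 = {b, d, h}  B3 = {b, h, j}  B4 = {b, g, h}  B5 = {c, g, h}  B6 = {f, g, h}  B7 = {b, h, i}  B8 = {a, f, h}
Tree: B1–B2, B1–B3, B1–B4, B4–B5, B4–B6, B3–B7, B6–B8
Each bag holds 3 vertices, so the decomposition has width 2, which upper-bounds the treewidth. On the other hand G contains the 3-clique {a, f, h}. A clique must lie in a single bag of any decomposition, so no decomposition can have width below 2. Therefore the treewidth is 2.

2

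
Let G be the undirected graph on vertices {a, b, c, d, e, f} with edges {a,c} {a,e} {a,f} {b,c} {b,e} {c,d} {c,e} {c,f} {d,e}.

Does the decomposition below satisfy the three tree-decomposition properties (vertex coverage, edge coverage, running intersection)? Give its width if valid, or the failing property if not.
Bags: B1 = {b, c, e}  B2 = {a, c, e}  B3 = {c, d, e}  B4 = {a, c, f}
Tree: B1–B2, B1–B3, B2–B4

Yes; width 2.

Checking the three conditions: (i) the bags cover all of {a, b, c, d, e, f}; (ii) for each edge, some bag contains both endpoints; (iii) the bags containing any fixed vertex form a subtree. All hold, so the decomposition is valid with width 3 − 1 = 2.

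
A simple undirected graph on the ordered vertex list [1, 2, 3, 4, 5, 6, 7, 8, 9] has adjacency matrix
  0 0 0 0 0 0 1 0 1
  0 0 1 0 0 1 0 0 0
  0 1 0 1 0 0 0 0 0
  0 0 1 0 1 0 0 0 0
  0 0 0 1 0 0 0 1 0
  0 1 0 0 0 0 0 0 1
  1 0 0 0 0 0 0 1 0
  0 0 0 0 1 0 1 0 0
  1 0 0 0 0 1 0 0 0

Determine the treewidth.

A width-2 tree decomposition is:
Bags: B1 = {2, 3, 6}  B2 = {3, 4, 6}  B3 = {4, 5, 6}  B4 = {5, 6, 8}  B5 = {6, 7, 8}  B6 = {1, 6, 7}  B7 = {1, 6, 9}
Tree: B1–B2, B2–B3, B3–B4, B4–B5, B5–B6, B6–B7
Each bag holds 3 vertices, so the decomposition has width 2, which upper-bounds the treewidth. Since 6–2–3–4–5–8–7–1–9–6 is a cycle in G, G is not acyclic. Forests are exactly the graphs of treewidth ≤ 1, so tw(G) ≥ 2. Hence tw(G) = 2 exactly.

2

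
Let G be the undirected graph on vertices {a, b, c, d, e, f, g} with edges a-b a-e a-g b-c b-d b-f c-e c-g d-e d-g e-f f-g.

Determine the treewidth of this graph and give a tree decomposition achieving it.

Treewidth 3.
Bags: B1 = {a, b, e, g}  B2 = {b, c, e, g}  B3 = {b, d, e, g}  B4 = {b, e, f, g}
Tree: B1–B2, B2–B3, B3–B4

The largest bag has 4 vertices, giving width 3; this decomposition certifies tw(G) ≤ 3. For the lower bound: the 4 vertex sets {a,g}, {c,e}, {b}, {d} are disjoint, each induces a connected subgraph, and every pair is joined by at least one edge of G. Contracting each set to a single vertex therefore yields K_{4} as a minor, and since treewidth is minor-monotone, tw(G) ≥ tw(K_{4}) = 3. Hence tw(G) = 3 exactly.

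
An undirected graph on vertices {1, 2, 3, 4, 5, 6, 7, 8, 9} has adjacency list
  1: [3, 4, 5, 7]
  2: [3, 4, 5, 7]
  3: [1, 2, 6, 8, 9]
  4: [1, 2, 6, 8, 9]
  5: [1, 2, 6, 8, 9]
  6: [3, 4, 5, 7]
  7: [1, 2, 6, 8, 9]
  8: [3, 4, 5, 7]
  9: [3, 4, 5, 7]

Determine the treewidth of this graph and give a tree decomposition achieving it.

Treewidth 4.
Bags: B1 = {1, 3, 4, 5, 7}  B2 = {3, 4, 5, 6, 7}  B3 = {3, 4, 5, 7, 9}  B4 = {3, 4, 5, 7, 8}  B5 = {2, 3, 4, 5, 7}
Tree: B1–B2, B2–B3, B3–B4, B4–B5

The largest bag has 5 vertices, giving width 4; this decomposition certifies tw(G) ≤ 4. For the lower bound: the 5 vertex sets {1,5}, {4,6}, {3,9}, {7}, {8} are disjoint, each induces a connected subgraph, and every pair is joined by at least one edge of G. Contracting each set to a single vertex therefore yields K_{5} as a minor, and since treewidth is minor-monotone, tw(G) ≥ tw(K_{5}) = 4. Therefore the treewidth is 4.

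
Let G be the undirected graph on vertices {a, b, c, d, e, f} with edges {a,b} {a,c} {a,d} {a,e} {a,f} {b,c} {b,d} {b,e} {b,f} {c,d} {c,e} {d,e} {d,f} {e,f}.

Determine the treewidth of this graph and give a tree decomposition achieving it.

Treewidth 4.
One optimal decomposition is:
Bags: B1 = {a, b, d, e, f}  B2 = {a, b, c, d, e}
Tree: B1–B2

Every bag has size at most 5, so the width is 5 − 1 = 4 and tw(G) ≤ 4. For the lower bound, the 5 vertices {a, b, c, d, e} are pairwise adjacent, and any tree decomposition puts a clique entirely inside one bag — forcing width ≥ 4. The upper and lower bounds meet at 4, so that is the treewidth.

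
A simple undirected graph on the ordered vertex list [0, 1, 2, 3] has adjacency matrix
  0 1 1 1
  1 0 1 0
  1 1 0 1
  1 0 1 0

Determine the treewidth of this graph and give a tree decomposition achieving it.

Every bag has size at most 3, so the width is 3 − 1 = 2 and tw(G) ≤ 2. For the lower bound, the 3 vertices {0, 1, 2} are pairwise adjacent, and any tree decomposition puts a clique entirely inside one bag — forcing width ≥ 2. Hence tw(G) = 2 exactly.

Treewidth 2.
Bags: B1 = {0, 1, 2}  B2 = {0, 2, 3}
Tree: B1–B2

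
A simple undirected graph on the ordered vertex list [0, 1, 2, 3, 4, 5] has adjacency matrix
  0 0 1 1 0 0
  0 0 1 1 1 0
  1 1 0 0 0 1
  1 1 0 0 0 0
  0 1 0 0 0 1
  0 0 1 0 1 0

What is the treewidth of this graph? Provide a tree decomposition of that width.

Treewidth 2.
Bags: B1 = {0, 1, 3}  B2 = {0, 1, 2}  B3 = {1, 2, 4}  B4 = {2, 4, 5}
Tree: B1–B2, B2–B3, B3–B4

Each bag holds 3 vertices, so the decomposition has width 2, which upper-bounds the treewidth. Since 3–0–2–1–3 is a cycle in G, G is not acyclic. Forests are exactly the graphs of treewidth ≤ 1, so tw(G) ≥ 2. The upper and lower bounds meet at 2, so that is the treewidth.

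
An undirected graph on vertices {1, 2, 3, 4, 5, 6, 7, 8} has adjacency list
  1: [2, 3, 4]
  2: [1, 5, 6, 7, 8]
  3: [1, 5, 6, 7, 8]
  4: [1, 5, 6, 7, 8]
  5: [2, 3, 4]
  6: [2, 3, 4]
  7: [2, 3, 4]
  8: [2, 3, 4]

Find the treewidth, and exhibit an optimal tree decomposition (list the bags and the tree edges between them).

Each bag holds 4 vertices, so the decomposition has width 3, which upper-bounds the treewidth. For the lower bound: the 4 vertex sets {2,7}, {4,8}, {3}, {5} are disjoint, each induces a connected subgraph, and every pair is joined by at least one edge of G. Contracting each set to a single vertex therefore yields K_{4} as a minor, and since treewidth is minor-monotone, tw(G) ≥ tw(K_{4}) = 3. Combining the bounds, tw(G) = 3.

Treewidth 3.
One such decomposition:
Bags: B1 = {2, 3, 4, 7}  B2 = {2, 3, 4, 8}  B3 = {2, 3, 4, 5}  B4 = {1, 2, 3, 4}  B5 = {2, 3, 4, 6}
Tree: B1–B2, B2–B3, B3–B4, B4–B5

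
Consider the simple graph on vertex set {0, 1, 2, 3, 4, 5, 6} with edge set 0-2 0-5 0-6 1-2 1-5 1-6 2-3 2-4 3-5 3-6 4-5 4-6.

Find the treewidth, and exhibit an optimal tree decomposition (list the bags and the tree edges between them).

Every bag has size at most 4, so the width is 4 − 1 = 3 and tw(G) ≤ 3. For the lower bound: the 4 vertex sets {0,5}, {1,6}, {2}, {4} are disjoint, each induces a connected subgraph, and every pair is joined by at least one edge of G. Contracting each set to a single vertex therefore yields K_{4} as a minor, and since treewidth is minor-monotone, tw(G) ≥ tw(K_{4}) = 3. The upper and lower bounds meet at 3, so that is the treewidth.

Treewidth 3.
Bags: B1 = {0, 2, 5, 6}  B2 = {1, 2, 5, 6}  B3 = {2, 4, 5, 6}  B4 = {2, 3, 5, 6}
Tree: B1–B2, B2–B3, B3–B4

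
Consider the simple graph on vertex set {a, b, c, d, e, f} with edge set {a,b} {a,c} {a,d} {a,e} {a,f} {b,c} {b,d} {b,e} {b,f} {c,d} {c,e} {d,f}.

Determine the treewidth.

A width-3 tree decomposition is:
Bags: B1 = {a, b, c, d}  B2 = {a, b, d, f}  B3 = {a, b, c, e}
Tree: B1–B2, B1–B3
Each bag holds 4 vertices, so the decomposition has width 3, which upper-bounds the treewidth. Conversely, {a, b, c, d} is a clique of size 4, and the vertices of any clique must share a bag in every tree decomposition; so some bag has ≥ 4 vertices and tw(G) ≥ 3. Hence tw(G) = 3 exactly.

3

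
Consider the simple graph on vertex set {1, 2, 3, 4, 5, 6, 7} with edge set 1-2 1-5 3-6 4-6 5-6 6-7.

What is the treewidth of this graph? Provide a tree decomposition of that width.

Treewidth 1.
One such decomposition:
Bags: B1 = {6, 7}  B2 = {5, 6}  B3 = {3, 6}  B4 = {1, 5}  B5 = {1, 2}  B6 = {4, 6}
Tree: B1–B2, B1–B3, B2–B4, B4–B5, B2–B6

Every bag has size at most 2, so the width is 2 − 1 = 1 and tw(G) ≤ 1. Any graph with an edge has treewidth ≥ 1, and G has the edge 7–6. Therefore the treewidth is 1.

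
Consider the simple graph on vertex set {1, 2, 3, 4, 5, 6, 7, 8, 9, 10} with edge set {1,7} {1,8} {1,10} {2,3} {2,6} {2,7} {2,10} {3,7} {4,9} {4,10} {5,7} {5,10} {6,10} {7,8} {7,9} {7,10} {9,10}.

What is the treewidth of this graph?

2

A width-2 tree decomposition is:
Bags: B1 = {7, 9, 10}  B2 = {2, 7, 10}  B3 = {2, 3, 7}  B4 = {5, 7, 10}  B5 = {4, 9, 10}  B6 = {2, 6, 10}  B7 = {1, 7, 10}  B8 = {1, 7, 8}
Tree: B1–B2, B2–B3, B1–B4, B1–B5, B2–B6, B4–B7, B7–B8
Each bag holds 3 vertices, so the decomposition has width 2, which upper-bounds the treewidth. Conversely, {4, 9, 10} is a clique of size 3, and the vertices of any clique must share a bag in every tree decomposition; so some bag has ≥ 3 vertices and tw(G) ≥ 2. Hence tw(G) = 2 exactly.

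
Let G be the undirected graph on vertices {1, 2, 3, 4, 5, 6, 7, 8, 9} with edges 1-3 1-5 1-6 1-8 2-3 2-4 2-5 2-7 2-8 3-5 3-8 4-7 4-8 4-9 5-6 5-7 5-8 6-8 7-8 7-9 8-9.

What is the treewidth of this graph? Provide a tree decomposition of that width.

Every bag has size at most 4, so the width is 4 − 1 = 3 and tw(G) ≤ 3. Conversely, {4, 7, 8, 9} is a clique of size 4, and the vertices of any clique must share a bag in every tree decomposition; so some bag has ≥ 4 vertices and tw(G) ≥ 3. The upper and lower bounds meet at 3, so that is the treewidth.

Treewidth 3.
Bags: B1 = {2, 5, 7, 8}  B2 = {2, 3, 5, 8}  B3 = {2, 4, 7, 8}  B4 = {1, 3, 5, 8}  B5 = {4, 7, 8, 9}  B6 = {1, 5, 6, 8}
Tree: B1–B2, B1–B3, B2–B4, B3–B5, B4–B6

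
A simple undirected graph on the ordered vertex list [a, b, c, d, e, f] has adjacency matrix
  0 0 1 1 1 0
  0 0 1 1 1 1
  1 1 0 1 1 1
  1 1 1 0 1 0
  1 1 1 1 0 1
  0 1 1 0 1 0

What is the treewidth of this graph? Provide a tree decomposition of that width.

Treewidth 3.
One such decomposition:
Bags: B1 = {b, c, e, f}  B2 = {b, c, d, e}  B3 = {a, c, d, e}
Tree: B1–B2, B2–B3

The largest bag has 4 vertices, giving width 3; this decomposition certifies tw(G) ≤ 3. On the other hand G contains the 4-clique {a, c, d, e}. A clique must lie in a single bag of any decomposition, so no decomposition can have width below 3. Combining the bounds, tw(G) = 3.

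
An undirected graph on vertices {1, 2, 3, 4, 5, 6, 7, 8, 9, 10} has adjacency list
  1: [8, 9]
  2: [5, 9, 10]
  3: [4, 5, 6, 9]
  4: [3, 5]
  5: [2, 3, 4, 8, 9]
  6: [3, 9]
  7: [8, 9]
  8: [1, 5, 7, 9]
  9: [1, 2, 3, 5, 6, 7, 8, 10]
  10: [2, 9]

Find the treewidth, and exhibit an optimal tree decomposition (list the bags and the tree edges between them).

Treewidth 2.
Bags: B1 = {2, 5, 9}  B2 = {5, 8, 9}  B3 = {3, 5, 9}  B4 = {7, 8, 9}  B5 = {2, 9, 10}  B6 = {3, 4, 5}  B7 = {1, 8, 9}  B8 = {3, 6, 9}
Tree: B1–B2, B1–B3, B2–B4, B1–B5, B3–B6, B4–B7, B3–B8

The largest bag has 3 vertices, giving width 2; this decomposition certifies tw(G) ≤ 2. Conversely, {1, 8, 9} is a clique of size 3, and the vertices of any clique must share a bag in every tree decomposition; so some bag has ≥ 3 vertices and tw(G) ≥ 2. Therefore the treewidth is 2.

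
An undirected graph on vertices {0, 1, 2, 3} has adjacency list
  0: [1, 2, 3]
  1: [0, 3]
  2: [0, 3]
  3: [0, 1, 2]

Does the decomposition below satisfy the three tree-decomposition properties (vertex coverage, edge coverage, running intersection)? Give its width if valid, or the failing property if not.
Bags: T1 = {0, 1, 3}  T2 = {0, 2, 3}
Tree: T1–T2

Every vertex of G appears in some bag (union = {0, 1, 2, 3}); every edge is covered by a bag; and for each vertex v the set of bags containing v is connected in the bag tree. The decomposition is therefore valid. The largest bag has 3 vertices, so the width is 2.

Yes; width 2.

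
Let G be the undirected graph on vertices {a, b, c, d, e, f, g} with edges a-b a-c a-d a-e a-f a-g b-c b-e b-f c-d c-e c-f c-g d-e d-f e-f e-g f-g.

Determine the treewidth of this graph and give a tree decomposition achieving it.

Treewidth 4.
One such decomposition:
Bags: B1 = {a, c, e, f, g}  B2 = {a, c, d, e, f}  B3 = {a, b, c, e, f}
Tree: B1–B2, B2–B3

The largest bag has 5 vertices, giving width 4; this decomposition certifies tw(G) ≤ 4. Conversely, {a, c, d, e, f} is a clique of size 5, and the vertices of any clique must share a bag in every tree decomposition; so some bag has ≥ 5 vertices and tw(G) ≥ 4. Hence tw(G) = 4 exactly.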